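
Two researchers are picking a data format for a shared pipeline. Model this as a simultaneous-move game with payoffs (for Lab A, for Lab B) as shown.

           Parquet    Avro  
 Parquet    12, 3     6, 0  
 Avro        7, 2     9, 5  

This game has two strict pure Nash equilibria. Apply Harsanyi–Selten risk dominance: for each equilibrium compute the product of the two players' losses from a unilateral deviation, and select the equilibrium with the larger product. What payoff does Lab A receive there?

At both Parquet: Lab A loses 12 − 7 = 5 by deviating; Lab B loses 3 − 0 = 3. Product = 5·3 = 15.
At both Avro: Lab A loses 9 − 6 = 3 by deviating; Lab B loses 5 − 2 = 3. Product = 3·3 = 9.
15 > 9, so both Parquet is risk-dominant. Lab A's payoff there is 12.

12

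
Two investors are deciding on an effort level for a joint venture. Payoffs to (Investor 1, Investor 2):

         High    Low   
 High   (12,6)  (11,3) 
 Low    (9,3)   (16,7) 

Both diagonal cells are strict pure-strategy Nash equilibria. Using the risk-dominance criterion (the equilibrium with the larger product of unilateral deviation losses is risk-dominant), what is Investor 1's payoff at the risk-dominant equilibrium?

16

At both High: Investor 1 loses 12 − 9 = 3 by deviating; Investor 2 loses 6 − 3 = 3. Product = 3·3 = 9.
At both Low: Investor 1 loses 16 − 11 = 5 by deviating; Investor 2 loses 7 − 3 = 4. Product = 5·4 = 20.
20 > 9, so both Low is risk-dominant. Investor 1's payoff there is 16.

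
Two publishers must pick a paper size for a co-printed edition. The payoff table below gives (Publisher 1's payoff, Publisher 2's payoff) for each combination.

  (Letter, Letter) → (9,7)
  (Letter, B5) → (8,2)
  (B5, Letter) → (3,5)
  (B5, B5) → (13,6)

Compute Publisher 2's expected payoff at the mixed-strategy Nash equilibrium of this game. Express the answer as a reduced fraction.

Publisher 1 mixes with probability p on Letter, chosen so Publisher 2 is indifferent: 7p + 5(1−p) = 2p + 6(1−p) gives p = 1/6.
Publisher 2's expected payoff is 7·1/6 + 5·5/6 = 16/3.

16/3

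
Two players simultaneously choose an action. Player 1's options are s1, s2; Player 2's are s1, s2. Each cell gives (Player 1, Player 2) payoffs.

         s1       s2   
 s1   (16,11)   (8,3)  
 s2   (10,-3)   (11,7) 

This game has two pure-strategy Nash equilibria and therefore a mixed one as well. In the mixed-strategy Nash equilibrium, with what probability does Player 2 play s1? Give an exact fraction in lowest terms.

Player 2's mix q on s1 must make Player 1 indifferent between s1 and s2.
Player 1's payoff from s1: 16q + 8(1−q). From s2: 10q + 11(1−q).
Set equal: 6q = 3(1−q) → q = 3/9 = 1/3.

1/3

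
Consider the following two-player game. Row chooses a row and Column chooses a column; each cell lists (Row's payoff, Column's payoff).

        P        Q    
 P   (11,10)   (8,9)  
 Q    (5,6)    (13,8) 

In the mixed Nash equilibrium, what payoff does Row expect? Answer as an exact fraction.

Column mixes with probability q on P, chosen so Row is indifferent: 11q + 8(1−q) = 5q + 13(1−q) gives q = 5/11.
Row's expected payoff (from either row, since indifferent) is 11·5/11 + 8·6/11 = 103/11.

103/11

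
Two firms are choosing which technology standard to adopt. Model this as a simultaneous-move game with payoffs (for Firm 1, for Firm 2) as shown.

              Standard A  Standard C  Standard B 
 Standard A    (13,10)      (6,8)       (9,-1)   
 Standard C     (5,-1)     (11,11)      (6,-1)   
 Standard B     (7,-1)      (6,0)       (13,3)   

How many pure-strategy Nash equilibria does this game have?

3

Both Standard A: Firm 1 gets 13 (best alternative 7); Firm 2 gets 10 (best alternative 8). Neither deviates — NE.
Both Standard C: Firm 1 gets 11 (best alternative 6); Firm 2 gets 11 (best alternative -1). Neither deviates — NE.
Both Standard B: Firm 1 gets 13 (best alternative 9); Firm 2 gets 3 (best alternative 0). Neither deviates — NE.
(Standard A, Standard B) is not a NE: Firm 1 would switch to Standard B (13 > 9).
No other cell survives both best-response checks, so there are 3 pure NE.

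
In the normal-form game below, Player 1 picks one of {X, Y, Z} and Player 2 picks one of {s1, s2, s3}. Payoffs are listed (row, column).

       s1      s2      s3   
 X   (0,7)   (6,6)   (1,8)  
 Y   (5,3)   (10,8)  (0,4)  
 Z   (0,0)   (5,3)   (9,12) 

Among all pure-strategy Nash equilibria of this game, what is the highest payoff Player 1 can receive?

10

(Y, s2) is a pure NE (Player 1: 10 ≥ 6; Player 2: 8 ≥ 4). Player 1 gets 10.
(Z, s3) is a pure NE (Player 1: 9 ≥ 1; Player 2: 12 ≥ 3). Player 1 gets 9.
Every other cell has a profitable deviation for at least one player. Highest of {10, 9} is 10.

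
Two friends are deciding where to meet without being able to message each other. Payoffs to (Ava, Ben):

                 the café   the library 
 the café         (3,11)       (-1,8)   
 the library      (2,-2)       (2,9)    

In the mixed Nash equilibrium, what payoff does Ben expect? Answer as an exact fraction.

115/14

Ava mixes with probability p on the café, chosen so Ben is indifferent: 11p + (-2)(1−p) = 8p + 9(1−p) gives p = 11/14.
Ben's expected payoff is 11·11/14 + (-2)·3/14 = 115/14.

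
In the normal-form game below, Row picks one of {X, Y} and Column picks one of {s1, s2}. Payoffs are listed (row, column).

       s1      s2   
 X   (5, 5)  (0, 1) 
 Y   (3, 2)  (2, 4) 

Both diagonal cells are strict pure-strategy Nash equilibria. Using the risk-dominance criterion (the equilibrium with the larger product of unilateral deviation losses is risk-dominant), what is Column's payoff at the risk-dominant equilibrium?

At (X, s1): Row loses 5 − 3 = 2 by deviating; Column loses 5 − 1 = 4. Product = 2·4 = 8.
At (Y, s2): Row loses 2 − 0 = 2 by deviating; Column loses 4 − 2 = 2. Product = 2·2 = 4.
8 > 4, so (X, s1) is risk-dominant. Column's payoff there is 5.

5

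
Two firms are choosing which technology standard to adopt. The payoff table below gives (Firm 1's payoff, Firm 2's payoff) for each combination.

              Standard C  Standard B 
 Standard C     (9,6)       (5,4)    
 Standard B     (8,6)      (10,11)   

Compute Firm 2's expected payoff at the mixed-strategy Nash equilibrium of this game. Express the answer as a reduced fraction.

Firm 1 mixes with probability p on Standard C, chosen so Firm 2 is indifferent: 6p + 6(1−p) = 4p + 11(1−p) gives p = 5/7.
Firm 2's expected payoff is 6·5/7 + 6·2/7 = 6.

6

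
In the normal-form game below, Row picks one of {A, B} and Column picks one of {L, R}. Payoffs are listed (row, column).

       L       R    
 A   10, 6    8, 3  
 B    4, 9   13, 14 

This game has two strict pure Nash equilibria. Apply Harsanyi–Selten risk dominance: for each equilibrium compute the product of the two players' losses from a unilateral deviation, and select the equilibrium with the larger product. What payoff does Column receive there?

At (A, L): Row loses 10 − 4 = 6 by deviating; Column loses 6 − 3 = 3. Product = 6·3 = 18.
At (B, R): Row loses 13 − 8 = 5 by deviating; Column loses 14 − 9 = 5. Product = 5·5 = 25.
25 > 18, so (B, R) is risk-dominant. Column's payoff there is 14.

14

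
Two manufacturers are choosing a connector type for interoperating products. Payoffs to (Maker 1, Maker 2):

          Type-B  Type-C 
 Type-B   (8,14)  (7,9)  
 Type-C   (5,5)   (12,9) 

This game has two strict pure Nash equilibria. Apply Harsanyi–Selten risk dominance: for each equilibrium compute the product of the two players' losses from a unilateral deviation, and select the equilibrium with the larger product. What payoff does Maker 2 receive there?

9

At both Type-B: Maker 1 loses 8 − 5 = 3 by deviating; Maker 2 loses 14 − 9 = 5. Product = 3·5 = 15.
At both Type-C: Maker 1 loses 12 − 7 = 5 by deviating; Maker 2 loses 9 − 5 = 4. Product = 5·4 = 20.
20 > 15, so both Type-C is risk-dominant. Maker 2's payoff there is 9.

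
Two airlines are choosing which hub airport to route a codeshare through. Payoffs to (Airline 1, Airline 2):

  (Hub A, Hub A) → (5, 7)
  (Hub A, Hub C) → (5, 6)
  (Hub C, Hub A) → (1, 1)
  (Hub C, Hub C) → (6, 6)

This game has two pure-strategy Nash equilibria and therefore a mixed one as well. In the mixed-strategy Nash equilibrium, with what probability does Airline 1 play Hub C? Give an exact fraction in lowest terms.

Airline 1's mix p on Hub A must make Airline 2 indifferent between Hub A and Hub C.
Airline 2's payoff from Hub A: 7p + 1(1−p). From Hub C: 6p + 6(1−p).
Set equal: 1p = 5(1−p) → p = 5/6.
Probability on Hub C is 1 − 5/6 = 1/6.

1/6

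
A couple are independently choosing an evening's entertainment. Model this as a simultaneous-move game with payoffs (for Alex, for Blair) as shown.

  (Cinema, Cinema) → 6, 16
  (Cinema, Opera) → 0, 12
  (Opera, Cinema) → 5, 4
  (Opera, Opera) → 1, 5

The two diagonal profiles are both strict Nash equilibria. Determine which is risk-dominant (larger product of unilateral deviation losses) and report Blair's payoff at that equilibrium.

16

At both Cinema: Alex loses 6 − 5 = 1 by deviating; Blair loses 16 − 12 = 4. Product = 1·4 = 4.
At both Opera: Alex loses 1 − 0 = 1 by deviating; Blair loses 5 − 4 = 1. Product = 1·1 = 1.
4 > 1, so both Cinema is risk-dominant. Blair's payoff there is 16.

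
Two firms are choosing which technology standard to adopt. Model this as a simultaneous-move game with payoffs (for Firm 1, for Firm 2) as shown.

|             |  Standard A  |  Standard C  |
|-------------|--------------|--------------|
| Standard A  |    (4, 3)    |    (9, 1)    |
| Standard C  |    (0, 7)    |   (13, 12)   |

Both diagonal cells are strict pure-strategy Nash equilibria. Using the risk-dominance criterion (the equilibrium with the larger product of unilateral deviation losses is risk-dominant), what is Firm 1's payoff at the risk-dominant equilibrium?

At both Standard A: Firm 1 loses 4 − 0 = 4 by deviating; Firm 2 loses 3 − 1 = 2. Product = 4·2 = 8.
At both Standard C: Firm 1 loses 13 − 9 = 4 by deviating; Firm 2 loses 12 − 7 = 5. Product = 4·5 = 20.
20 > 8, so both Standard C is risk-dominant. Firm 1's payoff there is 13.

13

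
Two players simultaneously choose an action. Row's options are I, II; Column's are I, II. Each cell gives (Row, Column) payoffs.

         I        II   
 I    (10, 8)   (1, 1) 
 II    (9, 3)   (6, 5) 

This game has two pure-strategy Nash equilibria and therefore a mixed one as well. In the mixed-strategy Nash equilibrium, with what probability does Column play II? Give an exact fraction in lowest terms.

1/6

Column's mix q on I must make Row indifferent between I and II.
Row's payoff from I: 10q + 1(1−q). From II: 9q + 6(1−q).
Set equal: 1q = 5(1−q) → q = 5/6.
Probability on II is 1 − 5/6 = 1/6.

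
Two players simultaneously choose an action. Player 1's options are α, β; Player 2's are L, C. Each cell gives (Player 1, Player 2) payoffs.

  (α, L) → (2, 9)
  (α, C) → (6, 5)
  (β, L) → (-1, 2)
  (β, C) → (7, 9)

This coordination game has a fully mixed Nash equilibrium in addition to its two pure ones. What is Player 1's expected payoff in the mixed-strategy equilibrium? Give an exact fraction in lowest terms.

5

Player 2 mixes with probability q on L, chosen so Player 1 is indifferent: 2q + 6(1−q) = (-1)q + 7(1−q) gives q = 1/4.
Player 1's expected payoff (from either row, since indifferent) is 2·1/4 + 6·3/4 = 5.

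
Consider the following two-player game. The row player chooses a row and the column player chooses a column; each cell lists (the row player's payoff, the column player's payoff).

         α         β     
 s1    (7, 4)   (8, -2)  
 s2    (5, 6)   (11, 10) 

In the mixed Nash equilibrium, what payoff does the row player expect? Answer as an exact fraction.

37/5

The column player mixes with probability q on α, chosen so the row player is indifferent: 7q + 8(1−q) = 5q + 11(1−q) gives q = 3/5.
The row player's expected payoff (from either row, since indifferent) is 7·3/5 + 8·2/5 = 37/5.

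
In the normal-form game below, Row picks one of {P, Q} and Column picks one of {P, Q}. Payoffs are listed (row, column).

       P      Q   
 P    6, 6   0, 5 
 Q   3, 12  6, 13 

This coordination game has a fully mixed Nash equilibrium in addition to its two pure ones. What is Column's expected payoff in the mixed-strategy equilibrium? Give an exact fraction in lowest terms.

9

Row mixes with probability p on P, chosen so Column is indifferent: 6p + 12(1−p) = 5p + 13(1−p) gives p = 1/2.
Column's expected payoff is 6·1/2 + 12·1/2 = 9.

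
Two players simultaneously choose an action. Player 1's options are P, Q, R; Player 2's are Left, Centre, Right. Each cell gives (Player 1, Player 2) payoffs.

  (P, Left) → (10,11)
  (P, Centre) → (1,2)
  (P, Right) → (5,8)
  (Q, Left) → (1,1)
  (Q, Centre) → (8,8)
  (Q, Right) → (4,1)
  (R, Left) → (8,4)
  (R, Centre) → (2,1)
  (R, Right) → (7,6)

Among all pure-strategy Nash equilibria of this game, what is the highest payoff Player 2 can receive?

11

(P, Left) is a pure NE (Player 1: 10 ≥ 8; Player 2: 11 ≥ 8). Player 2 gets 11.
(Q, Centre) is a pure NE (Player 1: 8 ≥ 2; Player 2: 8 ≥ 1). Player 2 gets 8.
(R, Right) is a pure NE (Player 1: 7 ≥ 5; Player 2: 6 ≥ 4). Player 2 gets 6.
Every other cell has a profitable deviation for at least one player. Highest of {11, 8, 6} is 11.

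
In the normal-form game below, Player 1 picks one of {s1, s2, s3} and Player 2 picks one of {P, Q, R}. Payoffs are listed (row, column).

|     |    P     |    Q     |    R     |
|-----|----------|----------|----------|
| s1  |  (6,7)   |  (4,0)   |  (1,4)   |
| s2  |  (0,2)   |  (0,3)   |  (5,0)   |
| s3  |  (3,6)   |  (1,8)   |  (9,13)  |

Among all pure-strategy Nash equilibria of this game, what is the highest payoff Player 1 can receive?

(s1, P) is a pure NE (Player 1: 6 ≥ 3; Player 2: 7 ≥ 4). Player 1 gets 6.
(s3, R) is a pure NE (Player 1: 9 ≥ 5; Player 2: 13 ≥ 8). Player 1 gets 9.
Every other cell has a profitable deviation for at least one player. Highest of {6, 9} is 9.

9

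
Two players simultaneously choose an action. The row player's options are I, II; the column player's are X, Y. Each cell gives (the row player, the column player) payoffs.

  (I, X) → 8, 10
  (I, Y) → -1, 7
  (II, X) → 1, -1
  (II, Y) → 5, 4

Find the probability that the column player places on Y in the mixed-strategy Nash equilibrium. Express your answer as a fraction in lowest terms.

7/13

The column player's mix q on X must make the row player indifferent between I and II.
The row player's payoff from I: 8q + (-1)(1−q). From II: 1q + 5(1−q).
Set equal: 7q = 6(1−q) → q = 6/13.
Probability on Y is 1 − 6/13 = 7/13.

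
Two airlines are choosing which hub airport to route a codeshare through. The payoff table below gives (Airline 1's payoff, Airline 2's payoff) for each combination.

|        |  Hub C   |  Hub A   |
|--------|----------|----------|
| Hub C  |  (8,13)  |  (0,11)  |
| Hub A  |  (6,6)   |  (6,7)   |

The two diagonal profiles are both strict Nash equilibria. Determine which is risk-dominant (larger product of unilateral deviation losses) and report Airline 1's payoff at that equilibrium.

6

At both Hub C: Airline 1 loses 8 − 6 = 2 by deviating; Airline 2 loses 13 − 11 = 2. Product = 2·2 = 4.
At both Hub A: Airline 1 loses 6 − 0 = 6 by deviating; Airline 2 loses 7 − 6 = 1. Product = 6·1 = 6.
6 > 4, so both Hub A is risk-dominant. Airline 1's payoff there is 6.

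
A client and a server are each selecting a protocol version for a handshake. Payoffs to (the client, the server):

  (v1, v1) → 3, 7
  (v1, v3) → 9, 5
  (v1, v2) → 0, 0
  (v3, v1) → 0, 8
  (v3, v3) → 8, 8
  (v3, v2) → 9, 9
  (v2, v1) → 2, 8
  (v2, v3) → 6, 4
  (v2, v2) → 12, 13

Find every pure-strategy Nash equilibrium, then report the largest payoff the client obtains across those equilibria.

Both v1 is a pure NE (the client: 3 ≥ 2; the server: 7 ≥ 5). The client gets 3.
Both v2 is a pure NE (the client: 12 ≥ 9; the server: 13 ≥ 8). The client gets 12.
Every other cell has a profitable deviation for at least one player. Highest of {3, 12} is 12.

12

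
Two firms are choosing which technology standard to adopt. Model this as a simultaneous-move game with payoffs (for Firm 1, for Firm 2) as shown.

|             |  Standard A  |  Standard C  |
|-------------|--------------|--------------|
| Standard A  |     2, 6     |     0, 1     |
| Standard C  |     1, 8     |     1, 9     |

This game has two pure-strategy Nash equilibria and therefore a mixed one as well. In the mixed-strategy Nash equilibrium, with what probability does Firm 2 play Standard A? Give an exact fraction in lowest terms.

Firm 2's mix q on Standard A must make Firm 1 indifferent between Standard A and Standard C.
Firm 1's payoff from Standard A: 2q + 0(1−q). From Standard C: 1q + 1(1−q).
Set equal: 1q = 1(1−q) → q = 1/2.

1/2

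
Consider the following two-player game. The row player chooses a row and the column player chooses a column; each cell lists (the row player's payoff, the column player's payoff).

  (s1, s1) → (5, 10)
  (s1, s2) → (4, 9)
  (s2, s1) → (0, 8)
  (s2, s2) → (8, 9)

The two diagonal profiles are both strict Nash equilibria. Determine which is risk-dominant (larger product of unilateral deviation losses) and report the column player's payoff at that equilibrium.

10

At both s1: the row player loses 5 − 0 = 5 by deviating; the column player loses 10 − 9 = 1. Product = 5·1 = 5.
At both s2: the row player loses 8 − 4 = 4 by deviating; the column player loses 9 − 8 = 1. Product = 4·1 = 4.
5 > 4, so both s1 is risk-dominant. The column player's payoff there is 10.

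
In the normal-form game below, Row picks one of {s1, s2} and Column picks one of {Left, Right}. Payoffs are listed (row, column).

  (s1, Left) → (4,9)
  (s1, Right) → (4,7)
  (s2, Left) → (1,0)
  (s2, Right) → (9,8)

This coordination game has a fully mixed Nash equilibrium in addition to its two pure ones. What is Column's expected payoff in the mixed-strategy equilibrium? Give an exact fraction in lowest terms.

Row mixes with probability p on s1, chosen so Column is indifferent: 9p + 0(1−p) = 7p + 8(1−p) gives p = 4/5.
Column's expected payoff is 9·4/5 + 0·1/5 = 36/5.

36/5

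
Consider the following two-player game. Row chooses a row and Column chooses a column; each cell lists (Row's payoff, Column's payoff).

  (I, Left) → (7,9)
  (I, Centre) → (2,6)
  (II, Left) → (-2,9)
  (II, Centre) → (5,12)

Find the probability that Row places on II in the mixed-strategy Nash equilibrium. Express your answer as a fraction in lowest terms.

1/2

Row's mix p on I must make Column indifferent between Left and Centre.
Column's payoff from Left: 9p + 9(1−p). From Centre: 6p + 12(1−p).
Set equal: 3p = 3(1−p) → p = 3/6 = 1/2.
Probability on II is 1 − 1/2 = 1/2.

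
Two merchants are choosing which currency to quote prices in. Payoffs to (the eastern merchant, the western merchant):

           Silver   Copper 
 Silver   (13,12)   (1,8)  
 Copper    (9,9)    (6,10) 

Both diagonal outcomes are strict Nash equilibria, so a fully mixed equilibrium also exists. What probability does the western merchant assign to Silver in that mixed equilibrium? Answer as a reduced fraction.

5/9

The western merchant's mix q on Silver must make the eastern merchant indifferent between Silver and Copper.
The eastern merchant's payoff from Silver: 13q + 1(1−q). From Copper: 9q + 6(1−q).
Set equal: 4q = 5(1−q) → q = 5/9.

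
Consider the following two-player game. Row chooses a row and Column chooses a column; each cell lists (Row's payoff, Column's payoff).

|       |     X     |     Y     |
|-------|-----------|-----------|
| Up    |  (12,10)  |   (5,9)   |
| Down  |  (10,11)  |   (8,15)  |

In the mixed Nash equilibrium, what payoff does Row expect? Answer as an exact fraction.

46/5

Column mixes with probability q on X, chosen so Row is indifferent: 12q + 5(1−q) = 10q + 8(1−q) gives q = 3/5.
Row's expected payoff (from either row, since indifferent) is 12·3/5 + 5·2/5 = 46/5.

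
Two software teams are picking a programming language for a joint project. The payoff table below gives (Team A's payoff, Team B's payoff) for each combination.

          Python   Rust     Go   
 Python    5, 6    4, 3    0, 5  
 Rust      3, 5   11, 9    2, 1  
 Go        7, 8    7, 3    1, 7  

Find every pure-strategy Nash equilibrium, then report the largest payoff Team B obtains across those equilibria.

Both Rust is a pure NE (Team A: 11 ≥ 7; Team B: 9 ≥ 5). Team B gets 9.
(Go, Python) is a pure NE (Team A: 7 ≥ 5; Team B: 8 ≥ 7). Team B gets 8.
Every other cell has a profitable deviation for at least one player. Highest of {9, 8} is 9.

9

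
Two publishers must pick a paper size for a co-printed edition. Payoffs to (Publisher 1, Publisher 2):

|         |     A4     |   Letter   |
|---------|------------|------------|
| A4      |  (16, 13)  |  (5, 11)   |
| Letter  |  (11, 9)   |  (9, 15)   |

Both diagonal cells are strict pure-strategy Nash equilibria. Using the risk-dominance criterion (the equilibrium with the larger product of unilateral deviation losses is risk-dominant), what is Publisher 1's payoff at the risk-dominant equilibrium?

At both A4: Publisher 1 loses 16 − 11 = 5 by deviating; Publisher 2 loses 13 − 11 = 2. Product = 5·2 = 10.
At both Letter: Publisher 1 loses 9 − 5 = 4 by deviating; Publisher 2 loses 15 − 9 = 6. Product = 4·6 = 24.
24 > 10, so both Letter is risk-dominant. Publisher 1's payoff there is 9.

9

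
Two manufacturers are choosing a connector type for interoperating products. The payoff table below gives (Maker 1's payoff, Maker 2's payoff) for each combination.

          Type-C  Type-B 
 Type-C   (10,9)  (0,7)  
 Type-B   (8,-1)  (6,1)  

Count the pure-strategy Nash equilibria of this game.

2

Both Type-C: Maker 1 gets 10 (best alternative 8); Maker 2 gets 9 (best alternative 7). Neither deviates — NE.
Both Type-B: Maker 1 gets 6 (best alternative 0); Maker 2 gets 1 (best alternative -1). Neither deviates — NE.
(Type-B, Type-C) is not a NE: Maker 1 would switch to Type-C (10 > 8).
No other cell survives both best-response checks, so there are 2 pure NE.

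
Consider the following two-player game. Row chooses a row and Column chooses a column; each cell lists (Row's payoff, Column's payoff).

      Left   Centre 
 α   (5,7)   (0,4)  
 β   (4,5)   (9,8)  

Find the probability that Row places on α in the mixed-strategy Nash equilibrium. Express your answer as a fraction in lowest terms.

Row's mix p on α must make Column indifferent between Left and Centre.
Column's payoff from Left: 7p + 5(1−p). From Centre: 4p + 8(1−p).
Set equal: 3p = 3(1−p) → p = 3/6 = 1/2.

1/2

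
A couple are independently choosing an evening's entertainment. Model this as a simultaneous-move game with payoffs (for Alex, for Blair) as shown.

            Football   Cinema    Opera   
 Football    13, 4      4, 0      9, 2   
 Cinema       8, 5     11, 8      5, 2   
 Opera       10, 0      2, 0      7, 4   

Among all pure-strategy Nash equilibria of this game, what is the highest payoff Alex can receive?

Both Football is a pure NE (Alex: 13 ≥ 10; Blair: 4 ≥ 2). Alex gets 13.
Both Cinema is a pure NE (Alex: 11 ≥ 4; Blair: 8 ≥ 5). Alex gets 11.
Every other cell has a profitable deviation for at least one player. Highest of {13, 11} is 13.

13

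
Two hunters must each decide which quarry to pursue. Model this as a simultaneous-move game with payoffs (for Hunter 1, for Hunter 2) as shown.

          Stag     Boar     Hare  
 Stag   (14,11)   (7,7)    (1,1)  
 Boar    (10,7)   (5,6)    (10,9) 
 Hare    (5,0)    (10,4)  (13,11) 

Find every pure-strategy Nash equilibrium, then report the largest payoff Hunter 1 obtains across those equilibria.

Both Stag is a pure NE (Hunter 1: 14 ≥ 10; Hunter 2: 11 ≥ 7). Hunter 1 gets 14.
Both Hare is a pure NE (Hunter 1: 13 ≥ 10; Hunter 2: 11 ≥ 4). Hunter 1 gets 13.
Every other cell has a profitable deviation for at least one player. Highest of {14, 13} is 14.

14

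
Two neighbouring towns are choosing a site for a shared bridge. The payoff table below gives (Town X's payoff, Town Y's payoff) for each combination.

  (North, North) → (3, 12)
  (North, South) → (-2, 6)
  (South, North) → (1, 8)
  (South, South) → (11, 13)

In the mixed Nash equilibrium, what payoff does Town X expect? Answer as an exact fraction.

7/3

Town Y mixes with probability q on North, chosen so Town X is indifferent: 3q + (-2)(1−q) = 1q + 11(1−q) gives q = 13/15.
Town X's expected payoff (from either row, since indifferent) is 3·13/15 + (-2)·2/15 = 7/3.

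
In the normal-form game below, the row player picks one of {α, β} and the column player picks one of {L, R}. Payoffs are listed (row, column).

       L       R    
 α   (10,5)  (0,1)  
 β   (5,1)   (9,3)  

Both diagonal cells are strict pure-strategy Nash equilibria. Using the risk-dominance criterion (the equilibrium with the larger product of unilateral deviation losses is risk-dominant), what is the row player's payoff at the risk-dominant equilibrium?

At (α, L): the row player loses 10 − 5 = 5 by deviating; the column player loses 5 − 1 = 4. Product = 5·4 = 20.
At (β, R): the row player loses 9 − 0 = 9 by deviating; the column player loses 3 − 1 = 2. Product = 9·2 = 18.
20 > 18, so (α, L) is risk-dominant. The row player's payoff there is 10.

10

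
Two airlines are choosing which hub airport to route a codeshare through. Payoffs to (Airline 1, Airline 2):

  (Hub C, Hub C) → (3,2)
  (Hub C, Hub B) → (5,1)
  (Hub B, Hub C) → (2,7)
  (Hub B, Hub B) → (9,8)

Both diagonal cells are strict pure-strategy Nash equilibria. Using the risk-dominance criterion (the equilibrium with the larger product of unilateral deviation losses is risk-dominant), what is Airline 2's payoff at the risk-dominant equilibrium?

8

At both Hub C: Airline 1 loses 3 − 2 = 1 by deviating; Airline 2 loses 2 − 1 = 1. Product = 1·1 = 1.
At both Hub B: Airline 1 loses 9 − 5 = 4 by deviating; Airline 2 loses 8 − 7 = 1. Product = 4·1 = 4.
4 > 1, so both Hub B is risk-dominant. Airline 2's payoff there is 8.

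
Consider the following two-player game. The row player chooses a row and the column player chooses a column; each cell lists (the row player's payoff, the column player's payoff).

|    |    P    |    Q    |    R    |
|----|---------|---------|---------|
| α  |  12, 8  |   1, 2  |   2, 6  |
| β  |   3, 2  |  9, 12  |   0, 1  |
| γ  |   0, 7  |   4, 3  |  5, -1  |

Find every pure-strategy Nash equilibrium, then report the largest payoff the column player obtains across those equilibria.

12

(α, P) is a pure NE (the row player: 12 ≥ 3; the column player: 8 ≥ 6). The column player gets 8.
(β, Q) is a pure NE (the row player: 9 ≥ 4; the column player: 12 ≥ 2). The column player gets 12.
Every other cell has a profitable deviation for at least one player. Highest of {8, 12} is 12.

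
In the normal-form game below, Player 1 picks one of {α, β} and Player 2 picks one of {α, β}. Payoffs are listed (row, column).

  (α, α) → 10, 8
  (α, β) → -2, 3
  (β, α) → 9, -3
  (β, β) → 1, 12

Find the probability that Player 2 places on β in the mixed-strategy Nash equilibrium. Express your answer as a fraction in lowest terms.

Player 2's mix q on α must make Player 1 indifferent between α and β.
Player 1's payoff from α: 10q + (-2)(1−q). From β: 9q + 1(1−q).
Set equal: 1q = 3(1−q) → q = 3/4.
Probability on β is 1 − 3/4 = 1/4.

1/4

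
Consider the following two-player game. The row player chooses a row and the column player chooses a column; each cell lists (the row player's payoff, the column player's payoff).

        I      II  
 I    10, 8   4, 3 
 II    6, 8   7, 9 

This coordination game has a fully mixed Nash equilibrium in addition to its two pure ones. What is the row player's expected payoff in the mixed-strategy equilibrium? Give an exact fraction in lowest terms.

46/7

The column player mixes with probability q on I, chosen so the row player is indifferent: 10q + 4(1−q) = 6q + 7(1−q) gives q = 3/7.
The row player's expected payoff (from either row, since indifferent) is 10·3/7 + 4·4/7 = 46/7.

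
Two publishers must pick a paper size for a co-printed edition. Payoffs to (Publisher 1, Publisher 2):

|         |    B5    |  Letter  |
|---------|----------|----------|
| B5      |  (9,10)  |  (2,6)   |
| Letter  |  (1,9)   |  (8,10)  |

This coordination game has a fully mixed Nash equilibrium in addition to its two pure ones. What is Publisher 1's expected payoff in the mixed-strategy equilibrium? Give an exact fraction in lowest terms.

5

Publisher 2 mixes with probability q on B5, chosen so Publisher 1 is indifferent: 9q + 2(1−q) = 1q + 8(1−q) gives q = 3/7.
Publisher 1's expected payoff (from either row, since indifferent) is 9·3/7 + 2·4/7 = 5.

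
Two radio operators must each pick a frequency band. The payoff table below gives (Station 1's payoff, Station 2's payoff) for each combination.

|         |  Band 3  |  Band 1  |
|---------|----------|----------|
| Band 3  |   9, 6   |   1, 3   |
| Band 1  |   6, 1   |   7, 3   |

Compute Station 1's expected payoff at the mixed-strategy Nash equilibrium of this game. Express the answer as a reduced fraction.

Station 2 mixes with probability q on Band 3, chosen so Station 1 is indifferent: 9q + 1(1−q) = 6q + 7(1−q) gives q = 2/3.
Station 1's expected payoff (from either row, since indifferent) is 9·2/3 + 1·1/3 = 19/3.

19/3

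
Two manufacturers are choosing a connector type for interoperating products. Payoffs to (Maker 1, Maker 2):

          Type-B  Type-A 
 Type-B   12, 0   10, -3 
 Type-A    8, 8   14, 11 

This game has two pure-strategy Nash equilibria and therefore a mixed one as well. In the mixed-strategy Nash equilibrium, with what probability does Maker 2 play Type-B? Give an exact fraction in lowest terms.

1/2

Maker 2's mix q on Type-B must make Maker 1 indifferent between Type-B and Type-A.
Maker 1's payoff from Type-B: 12q + 10(1−q). From Type-A: 8q + 14(1−q).
Set equal: 4q = 4(1−q) → q = 4/8 = 1/2.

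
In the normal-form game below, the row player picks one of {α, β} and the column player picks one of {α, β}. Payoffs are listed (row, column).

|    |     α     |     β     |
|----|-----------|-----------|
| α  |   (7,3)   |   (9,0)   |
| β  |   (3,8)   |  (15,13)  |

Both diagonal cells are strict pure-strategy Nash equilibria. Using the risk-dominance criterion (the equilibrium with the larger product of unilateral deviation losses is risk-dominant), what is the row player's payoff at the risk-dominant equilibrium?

15

At both α: the row player loses 7 − 3 = 4 by deviating; the column player loses 3 − 0 = 3. Product = 4·3 = 12.
At both β: the row player loses 15 − 9 = 6 by deviating; the column player loses 13 − 8 = 5. Product = 6·5 = 30.
30 > 12, so both β is risk-dominant. The row player's payoff there is 15.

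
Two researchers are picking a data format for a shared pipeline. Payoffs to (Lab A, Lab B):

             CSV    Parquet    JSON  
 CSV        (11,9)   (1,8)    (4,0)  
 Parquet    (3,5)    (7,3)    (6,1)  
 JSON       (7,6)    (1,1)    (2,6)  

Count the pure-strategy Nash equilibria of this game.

Both CSV: Lab A gets 11 (best alternative 7); Lab B gets 9 (best alternative 8). Neither deviates — NE.
Both JSON is not a NE: Lab A would switch to Parquet (6 > 2).
No other cell survives both best-response checks, so there is 1 pure NE.

1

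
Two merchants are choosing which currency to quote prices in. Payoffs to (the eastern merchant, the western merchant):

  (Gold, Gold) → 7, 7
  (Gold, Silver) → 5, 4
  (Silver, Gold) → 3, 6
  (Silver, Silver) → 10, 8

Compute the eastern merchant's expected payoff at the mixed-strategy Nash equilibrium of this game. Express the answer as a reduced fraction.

55/9

The western merchant mixes with probability q on Gold, chosen so the eastern merchant is indifferent: 7q + 5(1−q) = 3q + 10(1−q) gives q = 5/9.
The eastern merchant's expected payoff (from either row, since indifferent) is 7·5/9 + 5·4/9 = 55/9.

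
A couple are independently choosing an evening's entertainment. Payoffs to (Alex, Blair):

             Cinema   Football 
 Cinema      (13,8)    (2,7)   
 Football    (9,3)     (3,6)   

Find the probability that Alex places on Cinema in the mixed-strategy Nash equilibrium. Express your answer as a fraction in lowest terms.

Alex's mix p on Cinema must make Blair indifferent between Cinema and Football.
Blair's payoff from Cinema: 8p + 3(1−p). From Football: 7p + 6(1−p).
Set equal: 1p = 3(1−p) → p = 3/4.

3/4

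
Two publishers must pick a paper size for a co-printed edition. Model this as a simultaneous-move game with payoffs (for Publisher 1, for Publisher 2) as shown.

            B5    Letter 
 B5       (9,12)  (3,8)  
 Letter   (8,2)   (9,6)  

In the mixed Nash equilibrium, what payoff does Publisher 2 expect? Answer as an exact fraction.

7

Publisher 1 mixes with probability p on B5, chosen so Publisher 2 is indifferent: 12p + 2(1−p) = 8p + 6(1−p) gives p = 1/2.
Publisher 2's expected payoff is 12·1/2 + 2·1/2 = 7.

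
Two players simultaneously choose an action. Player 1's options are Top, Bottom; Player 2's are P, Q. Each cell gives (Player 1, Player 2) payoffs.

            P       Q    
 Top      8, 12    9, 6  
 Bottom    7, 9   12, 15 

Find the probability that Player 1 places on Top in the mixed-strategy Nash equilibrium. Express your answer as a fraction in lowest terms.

Player 1's mix p on Top must make Player 2 indifferent between P and Q.
Player 2's payoff from P: 12p + 9(1−p). From Q: 6p + 15(1−p).
Set equal: 6p = 6(1−p) → p = 6/12 = 1/2.

1/2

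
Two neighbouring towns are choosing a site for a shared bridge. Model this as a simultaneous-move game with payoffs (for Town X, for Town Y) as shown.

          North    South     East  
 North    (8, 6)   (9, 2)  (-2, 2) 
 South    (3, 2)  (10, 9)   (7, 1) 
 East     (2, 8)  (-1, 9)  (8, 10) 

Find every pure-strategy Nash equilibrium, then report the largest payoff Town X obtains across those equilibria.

Both North is a pure NE (Town X: 8 ≥ 3; Town Y: 6 ≥ 2). Town X gets 8.
Both South is a pure NE (Town X: 10 ≥ 9; Town Y: 9 ≥ 2). Town X gets 10.
Both East is a pure NE (Town X: 8 ≥ 7; Town Y: 10 ≥ 9). Town X gets 8.
Every other cell has a profitable deviation for at least one player. Highest of {8, 10, 8} is 10.

10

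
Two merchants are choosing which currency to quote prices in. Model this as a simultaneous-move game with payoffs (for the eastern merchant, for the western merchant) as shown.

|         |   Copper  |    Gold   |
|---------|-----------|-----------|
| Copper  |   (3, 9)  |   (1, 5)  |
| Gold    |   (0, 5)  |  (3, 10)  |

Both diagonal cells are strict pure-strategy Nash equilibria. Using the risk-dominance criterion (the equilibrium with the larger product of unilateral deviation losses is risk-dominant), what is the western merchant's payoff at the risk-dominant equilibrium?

At both Copper: the eastern merchant loses 3 − 0 = 3 by deviating; the western merchant loses 9 − 5 = 4. Product = 3·4 = 12.
At both Gold: the eastern merchant loses 3 − 1 = 2 by deviating; the western merchant loses 10 − 5 = 5. Product = 2·5 = 10.
12 > 10, so both Copper is risk-dominant. The western merchant's payoff there is 9.

9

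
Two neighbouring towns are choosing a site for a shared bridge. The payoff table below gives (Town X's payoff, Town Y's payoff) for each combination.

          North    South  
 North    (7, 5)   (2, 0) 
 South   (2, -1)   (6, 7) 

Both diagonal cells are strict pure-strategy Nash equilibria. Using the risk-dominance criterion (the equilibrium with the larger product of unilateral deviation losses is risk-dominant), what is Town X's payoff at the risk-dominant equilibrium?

6

At both North: Town X loses 7 − 2 = 5 by deviating; Town Y loses 5 − 0 = 5. Product = 5·5 = 25.
At both South: Town X loses 6 − 2 = 4 by deviating; Town Y loses 7 − (-1) = 8. Product = 4·8 = 32.
32 > 25, so both South is risk-dominant. Town X's payoff there is 6.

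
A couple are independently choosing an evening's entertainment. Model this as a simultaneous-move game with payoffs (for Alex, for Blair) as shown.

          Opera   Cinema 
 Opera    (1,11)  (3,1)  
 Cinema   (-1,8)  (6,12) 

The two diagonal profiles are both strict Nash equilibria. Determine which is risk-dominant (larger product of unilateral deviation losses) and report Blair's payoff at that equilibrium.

11

At both Opera: Alex loses 1 − (-1) = 2 by deviating; Blair loses 11 − 1 = 10. Product = 2·10 = 20.
At both Cinema: Alex loses 6 − 3 = 3 by deviating; Blair loses 12 − 8 = 4. Product = 3·4 = 12.
20 > 12, so both Opera is risk-dominant. Blair's payoff there is 11.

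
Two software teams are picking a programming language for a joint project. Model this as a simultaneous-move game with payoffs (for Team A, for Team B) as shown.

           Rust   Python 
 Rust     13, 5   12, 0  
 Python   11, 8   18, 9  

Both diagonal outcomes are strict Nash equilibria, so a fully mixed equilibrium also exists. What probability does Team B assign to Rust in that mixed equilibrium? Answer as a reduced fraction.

Team B's mix q on Rust must make Team A indifferent between Rust and Python.
Team A's payoff from Rust: 13q + 12(1−q). From Python: 11q + 18(1−q).
Set equal: 2q = 6(1−q) → q = 6/8 = 3/4.

3/4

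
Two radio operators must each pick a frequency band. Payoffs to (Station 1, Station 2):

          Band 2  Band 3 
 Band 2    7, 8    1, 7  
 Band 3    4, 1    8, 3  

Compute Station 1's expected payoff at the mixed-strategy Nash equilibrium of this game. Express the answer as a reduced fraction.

26/5

Station 2 mixes with probability q on Band 2, chosen so Station 1 is indifferent: 7q + 1(1−q) = 4q + 8(1−q) gives q = 7/10.
Station 1's expected payoff (from either row, since indifferent) is 7·7/10 + 1·3/10 = 26/5.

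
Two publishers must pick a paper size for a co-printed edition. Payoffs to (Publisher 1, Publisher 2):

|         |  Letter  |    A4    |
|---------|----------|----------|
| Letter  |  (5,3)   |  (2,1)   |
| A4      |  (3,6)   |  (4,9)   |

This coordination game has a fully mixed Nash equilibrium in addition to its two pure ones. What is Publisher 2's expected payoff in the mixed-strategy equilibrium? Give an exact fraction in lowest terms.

21/5

Publisher 1 mixes with probability p on Letter, chosen so Publisher 2 is indifferent: 3p + 6(1−p) = 1p + 9(1−p) gives p = 3/5.
Publisher 2's expected payoff is 3·3/5 + 6·2/5 = 21/5.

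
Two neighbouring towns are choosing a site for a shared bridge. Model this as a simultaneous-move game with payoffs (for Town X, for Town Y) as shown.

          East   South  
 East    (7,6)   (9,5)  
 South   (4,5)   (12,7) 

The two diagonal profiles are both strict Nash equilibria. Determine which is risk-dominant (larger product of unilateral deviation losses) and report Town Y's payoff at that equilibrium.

At both East: Town X loses 7 − 4 = 3 by deviating; Town Y loses 6 − 5 = 1. Product = 3·1 = 3.
At both South: Town X loses 12 − 9 = 3 by deviating; Town Y loses 7 − 5 = 2. Product = 3·2 = 6.
6 > 3, so both South is risk-dominant. Town Y's payoff there is 7.

7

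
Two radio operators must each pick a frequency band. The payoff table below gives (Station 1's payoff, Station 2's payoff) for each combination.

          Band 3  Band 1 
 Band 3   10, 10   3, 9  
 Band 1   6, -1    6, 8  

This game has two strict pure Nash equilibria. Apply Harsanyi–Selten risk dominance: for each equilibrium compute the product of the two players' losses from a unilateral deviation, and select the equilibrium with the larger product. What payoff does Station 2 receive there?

8

At both Band 3: Station 1 loses 10 − 6 = 4 by deviating; Station 2 loses 10 − 9 = 1. Product = 4·1 = 4.
At both Band 1: Station 1 loses 6 − 3 = 3 by deviating; Station 2 loses 8 − (-1) = 9. Product = 3·9 = 27.
27 > 4, so both Band 1 is risk-dominant. Station 2's payoff there is 8.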